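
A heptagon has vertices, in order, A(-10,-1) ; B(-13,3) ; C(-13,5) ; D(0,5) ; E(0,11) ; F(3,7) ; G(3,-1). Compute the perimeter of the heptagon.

|AB| = √((-3)² + (4)²) = √25 = 5
|BC| = √((0)² + (2)²) = √4 = 2
|CD| = √((13)² + (0)²) = √169 = 13
|DE| = √((0)² + (6)²) = √36 = 6
|EF| = √((3)² + (-4)²) = √25 = 5
|FG| = √((0)² + (-8)²) = √64 = 8
|GA| = √((-13)² + (0)²) = √169 = 13
Perimeter = 5 + 2 + 13 + 6 + 5 + 8 + 13 = 52.

52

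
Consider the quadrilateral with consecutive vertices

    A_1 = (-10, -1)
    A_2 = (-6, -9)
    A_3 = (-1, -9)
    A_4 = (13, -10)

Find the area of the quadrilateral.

Apply the shoelace formula: 2A = Σ (x_i·y_{i+1} − x_{i+1}·y_i), indices taken mod 4.
Cross-terms: 84, 45, 127, -113  ⇒  Σ = 143
Area = |Σ|/2 = 71.5.

71.5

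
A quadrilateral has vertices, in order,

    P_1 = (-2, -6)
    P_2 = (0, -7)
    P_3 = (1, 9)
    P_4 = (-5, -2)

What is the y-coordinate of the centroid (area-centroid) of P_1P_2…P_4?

-5/18

Apply Gauss's area formula. First the cross-terms c_i = x_i·y_{i+1} − x_{i+1}·y_i:
  14, 7, 43, 26  ⇒  2A = 90, A = 45.
Then Σ (y_i + y_{i+1})·c_i = -75, so ȳ = -75 / (6·45) = -5/18.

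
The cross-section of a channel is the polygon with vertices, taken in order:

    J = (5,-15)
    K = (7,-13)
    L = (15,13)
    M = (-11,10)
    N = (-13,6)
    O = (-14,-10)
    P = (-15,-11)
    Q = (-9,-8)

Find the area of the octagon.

J→K: (5)(-13) − (7)(-15) = 40
K→L: (7)(13) − (15)(-13) = 286
L→M: (15)(10) − (-11)(13) = 293
M→N: (-11)(6) − (-13)(10) = 64
N→O: (-13)(-10) − (-14)(6) = 214
O→P: (-14)(-11) − (-15)(-10) = 4
P→Q: (-15)(-8) − (-9)(-11) = 21
Q→J: (-9)(-15) − (5)(-8) = 175
Σ = 1097
Area = |Σ|/2 = 548.5.

548.5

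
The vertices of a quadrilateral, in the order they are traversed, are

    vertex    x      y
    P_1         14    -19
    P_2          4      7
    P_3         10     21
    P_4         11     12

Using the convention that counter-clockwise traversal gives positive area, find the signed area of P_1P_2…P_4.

-150

Apply the shoelace formula: 2A = Σ (x_i·y_{i+1} − x_{i+1}·y_i), indices taken mod 4.
Σ = (174) + (14) + (-111) + (-377) = -300
Signed area = Σ/2 = -150 (negative ⇒ clockwise traversal).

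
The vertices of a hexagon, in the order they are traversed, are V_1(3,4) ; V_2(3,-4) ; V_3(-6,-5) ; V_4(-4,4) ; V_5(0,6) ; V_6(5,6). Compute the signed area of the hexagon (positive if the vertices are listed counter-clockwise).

Apply the surveyor's formula: 2A = Σ (x_i·y_{i+1} − x_{i+1}·y_i), indices taken mod 6.
Σ = (-24) + (-39) + (-44) + (-24) + (-30) + (2) = -159
Signed area = Σ/2 = -79.5 (negative ⇒ clockwise traversal).

-79.5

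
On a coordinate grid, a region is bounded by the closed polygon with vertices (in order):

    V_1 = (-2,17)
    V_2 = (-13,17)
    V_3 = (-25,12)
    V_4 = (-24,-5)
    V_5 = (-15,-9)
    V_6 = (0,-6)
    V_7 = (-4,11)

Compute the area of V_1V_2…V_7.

Apply Gauss's area formula: 2A = Σ (x_i·y_{i+1} − x_{i+1}·y_i), indices taken mod 7.
Cross-terms: 187, 269, 413, 141, 90, -24, -46  ⇒  Σ = 1030
Area = |Σ|/2 = 515.

515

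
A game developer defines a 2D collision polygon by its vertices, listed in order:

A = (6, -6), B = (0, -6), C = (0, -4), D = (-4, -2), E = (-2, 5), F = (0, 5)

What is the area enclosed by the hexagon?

58

Apply the shoelace (surveyor's) formula: 2A = Σ (x_i·y_{i+1} − x_{i+1}·y_i), indices taken mod 6.
Cross-terms: -36, 0, -16, -24, -10, -30  ⇒  Σ = -116
Area = |Σ|/2 = 58.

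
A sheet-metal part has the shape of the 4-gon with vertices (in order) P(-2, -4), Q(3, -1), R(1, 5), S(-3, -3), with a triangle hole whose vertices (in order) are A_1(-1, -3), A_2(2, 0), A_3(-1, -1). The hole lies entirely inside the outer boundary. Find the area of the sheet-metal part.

Outer boundary:
Σ = (14) + (16) + (12) + (6) = 48
Area = |Σ|/2 = 24.
Hole:
Apply Gauss's area formula: 2A = Σ (x_i·y_{i+1} − x_{i+1}·y_i), indices taken mod 3.
Cross-terms: 6, -2, 2  ⇒  Σ = 6
Area = |Σ|/2 = 3.
Net area = 24 − 3 = 21.

21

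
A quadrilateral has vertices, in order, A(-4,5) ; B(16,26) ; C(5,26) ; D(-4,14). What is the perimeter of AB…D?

64

|AB| = √((20)² + (21)²) = √841 = 29
|BC| = √((-11)² + (0)²) = √121 = 11
|CD| = √((-9)² + (-12)²) = √225 = 15
|DA| = √((0)² + (-9)²) = √81 = 9
Perimeter = 29 + 11 + 15 + 9 = 64.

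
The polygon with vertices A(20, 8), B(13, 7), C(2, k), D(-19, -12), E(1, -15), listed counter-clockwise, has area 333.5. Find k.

Write out the shoelace sum; only the two edges meeting at C involve k:
2·Area = [(13·k − 2·7) + (2·(-12) − (-19)·k)] + 641
       = 32·k + 603 = 667
⇒ k = 2.

2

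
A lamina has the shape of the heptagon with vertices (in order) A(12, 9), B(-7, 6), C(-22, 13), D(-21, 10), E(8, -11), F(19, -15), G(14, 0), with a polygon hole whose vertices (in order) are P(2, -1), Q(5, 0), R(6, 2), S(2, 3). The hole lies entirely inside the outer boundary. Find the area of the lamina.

Outer boundary:
Apply Gauss's area formula: 2A = Σ (x_i·y_{i+1} − x_{i+1}·y_i), indices taken mod 7.
Σ = (135) + (41) + (53) + (151) + (89) + (210) + (126) = 805
Area = |Σ|/2 = 402.5.
Hole:
Σ = (5) + (10) + (14) + (-8) = 21
Area = |Σ|/2 = 10.5.
Net area = 402.5 − 10.5 = 392.

392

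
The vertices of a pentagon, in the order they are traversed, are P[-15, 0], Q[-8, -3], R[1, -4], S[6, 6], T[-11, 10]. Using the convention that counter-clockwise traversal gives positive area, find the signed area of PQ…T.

193

Apply Gauss's area formula: 2A = Σ (x_i·y_{i+1} − x_{i+1}·y_i), indices taken mod 5.
Σ = (45) + (35) + (30) + (126) + (150) = 386
Signed area = Σ/2 = 193 (positive ⇒ counter-clockwise traversal).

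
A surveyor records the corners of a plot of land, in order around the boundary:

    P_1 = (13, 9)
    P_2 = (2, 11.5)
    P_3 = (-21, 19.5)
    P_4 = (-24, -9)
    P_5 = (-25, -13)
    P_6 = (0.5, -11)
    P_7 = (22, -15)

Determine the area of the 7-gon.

P_1→P_2: (13)(11.5) − (2)(9) = 131.5
P_2→P_3: (2)(19.5) − (-21)(11.5) = 280.5
P_3→P_4: (-21)(-9) − (-24)(19.5) = 657
P_4→P_5: (-24)(-13) − (-25)(-9) = 87
P_5→P_6: (-25)(-11) − (0.5)(-13) = 281.5
P_6→P_7: (0.5)(-15) − (22)(-11) = 234.5
P_7→P_1: (22)(9) − (13)(-15) = 393
Σ = 2065
Area = |Σ|/2 = 1032.5.

1032.5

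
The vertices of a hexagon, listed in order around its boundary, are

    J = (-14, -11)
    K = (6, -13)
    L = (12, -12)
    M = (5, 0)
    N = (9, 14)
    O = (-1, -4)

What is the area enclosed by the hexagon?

197.5

Apply the surveyor's formula: 2A = Σ (x_i·y_{i+1} − x_{i+1}·y_i), indices taken mod 6.
Σ = (248) + (84) + (60) + (70) + (-22) + (-45) = 395
Area = |Σ|/2 = 197.5.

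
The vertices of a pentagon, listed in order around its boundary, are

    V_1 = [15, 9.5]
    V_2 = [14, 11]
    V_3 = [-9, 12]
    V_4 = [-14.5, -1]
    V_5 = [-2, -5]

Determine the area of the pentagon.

Apply the shoelace (surveyor's) formula: 2A = Σ (x_i·y_{i+1} − x_{i+1}·y_i), indices taken mod 5.
V_1→V_2: (15)(11) − (14)(9.5) = 32
V_2→V_3: (14)(12) − (-9)(11) = 267
V_3→V_4: (-9)(-1) − (-14.5)(12) = 183
V_4→V_5: (-14.5)(-5) − (-2)(-1) = 70.5
V_5→V_1: (-2)(9.5) − (15)(-5) = 56
Σ = 608.5
Area = |Σ|/2 = 304.25.

304.25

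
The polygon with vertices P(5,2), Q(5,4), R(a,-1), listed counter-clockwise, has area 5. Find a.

0

Write out the shoelace sum; only the two edges meeting at R involve a:
2·Area = [(5·(-1) − a·4) + (a·2 − 5·(-1))] + 10
       = -2·a + 10 = 10
⇒ a = 0.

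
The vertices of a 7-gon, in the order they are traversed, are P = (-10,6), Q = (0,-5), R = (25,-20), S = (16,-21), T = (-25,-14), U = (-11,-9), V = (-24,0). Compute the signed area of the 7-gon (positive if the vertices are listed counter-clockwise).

-534

Cross-terms: 50, 125, -205, -749, 71, -216, -144  ⇒  Σ = -1068
Signed area = Σ/2 = -534 (negative ⇒ clockwise traversal).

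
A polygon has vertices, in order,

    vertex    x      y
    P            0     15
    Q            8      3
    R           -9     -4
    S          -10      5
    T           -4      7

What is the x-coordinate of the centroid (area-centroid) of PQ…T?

-5/3

Apply Gauss's area formula. First the cross-terms c_i = x_i·y_{i+1} − x_{i+1}·y_i:
  -120, -5, -85, -50, -60  ⇒  2A = -320, A = -160.
Then Σ (x_i + x_{i+1})·c_i = 1600, so x̄ = 1600 / (6·(-160)) = -5/3.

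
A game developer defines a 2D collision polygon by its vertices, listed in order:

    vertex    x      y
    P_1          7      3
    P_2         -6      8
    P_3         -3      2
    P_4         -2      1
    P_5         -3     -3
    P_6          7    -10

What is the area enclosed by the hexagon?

Apply Gauss's area formula: 2A = Σ (x_i·y_{i+1} − x_{i+1}·y_i), indices taken mod 6.
P_1→P_2: (7)(8) − (-6)(3) = 74
P_2→P_3: (-6)(2) − (-3)(8) = 12
P_3→P_4: (-3)(1) − (-2)(2) = 1
P_4→P_5: (-2)(-3) − (-3)(1) = 9
P_5→P_6: (-3)(-10) − (7)(-3) = 51
P_6→P_1: (7)(3) − (7)(-10) = 91
Σ = 238
Area = |Σ|/2 = 119.

119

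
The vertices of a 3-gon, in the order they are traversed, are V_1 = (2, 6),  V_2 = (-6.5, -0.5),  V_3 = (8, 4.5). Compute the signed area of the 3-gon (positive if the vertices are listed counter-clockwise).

25.875

Apply the shoelace formula: 2A = Σ (x_i·y_{i+1} − x_{i+1}·y_i), indices taken mod 3.
Σ = (38) + (-25.25) + (39) = 51.75
Signed area = Σ/2 = 25.875 (positive ⇒ counter-clockwise traversal).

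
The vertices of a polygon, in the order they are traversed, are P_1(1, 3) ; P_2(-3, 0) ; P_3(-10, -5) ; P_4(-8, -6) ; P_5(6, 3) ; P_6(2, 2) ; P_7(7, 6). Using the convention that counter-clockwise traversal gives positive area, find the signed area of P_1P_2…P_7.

Apply the shoelace formula: 2A = Σ (x_i·y_{i+1} − x_{i+1}·y_i), indices taken mod 7.
Σ = (9) + (15) + (20) + (12) + (6) + (-2) + (15) = 75
Signed area = Σ/2 = 37.5 (positive ⇒ counter-clockwise traversal).

37.5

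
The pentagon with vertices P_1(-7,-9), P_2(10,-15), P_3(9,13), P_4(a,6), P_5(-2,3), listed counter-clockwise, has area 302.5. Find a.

The doubled signed area Σ (x_i y_{i+1} − x_{i+1} y_i) is linear in a.
With a=0 it equals 565; the coefficient of a is -10 (from the two edges through P_4).
So -10·a + 565 = 2·302.5 = 605 ⇒ a = -4.

-4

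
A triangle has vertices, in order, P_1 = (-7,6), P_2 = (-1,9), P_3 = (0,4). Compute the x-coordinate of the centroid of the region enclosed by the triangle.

Apply the shoelace (surveyor's) formula. First the cross-terms c_i = x_i·y_{i+1} − x_{i+1}·y_i:
  -57, -4, 28  ⇒  2A = -33, A = -16.5.
Then Σ (x_i + x_{i+1})·c_i = 264, so x̄ = 264 / (6·(-16.5)) = -8/3.

-8/3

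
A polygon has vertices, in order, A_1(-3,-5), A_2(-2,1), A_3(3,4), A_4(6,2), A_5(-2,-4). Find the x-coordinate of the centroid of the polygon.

89/96

Apply Gauss's area formula. First the cross-terms c_i = x_i·y_{i+1} − x_{i+1}·y_i:
  -13, -11, -18, -20, -2  ⇒  2A = -64, A = -32.
Then Σ (x_i + x_{i+1})·c_i = -178, so x̄ = -178 / (6·(-32)) = 89/96.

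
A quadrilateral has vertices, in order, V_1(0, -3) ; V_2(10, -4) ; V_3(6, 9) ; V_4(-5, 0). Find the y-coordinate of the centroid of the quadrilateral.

Apply Gauss's area formula. First the cross-terms c_i = x_i·y_{i+1} − x_{i+1}·y_i:
  30, 114, 45, 15  ⇒  2A = 204, A = 102.
Then Σ (y_i + y_{i+1})·c_i = 720, so ȳ = 720 / (6·102) = 20/17.

20/17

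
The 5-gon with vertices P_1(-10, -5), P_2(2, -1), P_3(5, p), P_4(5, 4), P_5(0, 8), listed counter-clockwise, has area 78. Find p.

Write out the shoelace sum; only the two edges meeting at P_3 involve p:
2·Area = [(2·p − 5·(-1)) + (5·4 − 5·p)] + 140
       = -3·p + 165 = 156
⇒ p = 3.

3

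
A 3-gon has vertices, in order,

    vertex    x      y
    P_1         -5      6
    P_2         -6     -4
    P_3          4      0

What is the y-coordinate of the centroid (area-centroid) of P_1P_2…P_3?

2/3

Apply the surveyor's formula. First the cross-terms c_i = x_i·y_{i+1} − x_{i+1}·y_i:
  56, 16, 24  ⇒  2A = 96, A = 48.
Then Σ (y_i + y_{i+1})·c_i = 192, so ȳ = 192 / (6·48) = 2/3.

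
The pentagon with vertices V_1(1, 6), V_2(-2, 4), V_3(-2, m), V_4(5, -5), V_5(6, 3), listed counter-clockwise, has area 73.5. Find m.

-5

Write out the shoelace sum; only the two edges meeting at V_3 involve m:
2·Area = [((-2)·m − (-2)·4) + ((-2)·(-5) − 5·m)] + 94
       = -7·m + 112 = 147
⇒ m = -5.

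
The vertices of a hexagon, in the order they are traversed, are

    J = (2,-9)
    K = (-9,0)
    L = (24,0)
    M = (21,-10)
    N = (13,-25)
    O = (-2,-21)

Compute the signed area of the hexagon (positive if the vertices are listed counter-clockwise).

Apply the shoelace (surveyor's) formula: 2A = Σ (x_i·y_{i+1} − x_{i+1}·y_i), indices taken mod 6.
Σ = (-81) + (0) + (-240) + (-395) + (-323) + (60) = -979
Signed area = Σ/2 = -489.5 (negative ⇒ clockwise traversal).

-489.5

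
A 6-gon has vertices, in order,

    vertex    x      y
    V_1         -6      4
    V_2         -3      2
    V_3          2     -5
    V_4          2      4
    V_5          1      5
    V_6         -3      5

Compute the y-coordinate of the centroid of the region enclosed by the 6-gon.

5/3

Apply the surveyor's formula. First the cross-terms c_i = x_i·y_{i+1} − x_{i+1}·y_i:
  0, 11, 18, 6, 20, 18  ⇒  2A = 73, A = 36.5.
Then Σ (y_i + y_{i+1})·c_i = 365, so ȳ = 365 / (6·36.5) = 5/3.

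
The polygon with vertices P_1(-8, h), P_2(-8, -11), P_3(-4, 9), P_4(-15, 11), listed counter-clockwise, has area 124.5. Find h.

The doubled signed area Σ (x_i y_{i+1} − x_{i+1} y_i) is linear in h.
With h=0 it equals 151; the coefficient of h is -7 (from the two edges through P_1).
So -7·h + 151 = 2·124.5 = 249 ⇒ h = -14.

-14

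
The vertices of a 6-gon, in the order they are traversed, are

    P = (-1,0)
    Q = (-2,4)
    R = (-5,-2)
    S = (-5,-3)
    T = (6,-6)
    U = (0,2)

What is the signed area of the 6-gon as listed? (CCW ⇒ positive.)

43.5

P→Q: (-1)(4) − (-2)(0) = -4
Q→R: (-2)(-2) − (-5)(4) = 24
R→S: (-5)(-3) − (-5)(-2) = 5
S→T: (-5)(-6) − (6)(-3) = 48
T→U: (6)(2) − (0)(-6) = 12
U→P: (0)(0) − (-1)(2) = 2
Σ = 87
Signed area = Σ/2 = 43.5 (positive ⇒ counter-clockwise traversal).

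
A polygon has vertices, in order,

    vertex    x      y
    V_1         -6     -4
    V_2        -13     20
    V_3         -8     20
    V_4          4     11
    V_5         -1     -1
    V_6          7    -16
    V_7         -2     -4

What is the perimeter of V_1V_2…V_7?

|V_1V_2| = √((-7)² + (24)²) = √625 = 25
|V_2V_3| = √((5)² + (0)²) = √25 = 5
|V_3V_4| = √((12)² + (-9)²) = √225 = 15
|V_4V_5| = √((-5)² + (-12)²) = √169 = 13
|V_5V_6| = √((8)² + (-15)²) = √289 = 17
|V_6V_7| = √((-9)² + (12)²) = √225 = 15
|V_7V_1| = √((-4)² + (0)²) = √16 = 4
Perimeter = 25 + 5 + 15 + 13 + 17 + 15 + 4 = 94.

94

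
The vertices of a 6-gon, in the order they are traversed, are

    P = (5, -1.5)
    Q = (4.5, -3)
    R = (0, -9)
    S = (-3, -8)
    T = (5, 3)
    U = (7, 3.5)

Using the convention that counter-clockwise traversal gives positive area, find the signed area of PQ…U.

-38.125

Apply the shoelace (surveyor's) formula: 2A = Σ (x_i·y_{i+1} − x_{i+1}·y_i), indices taken mod 6.
Σ = (-8.25) + (-40.5) + (-27) + (31) + (-3.5) + (-28) = -76.25
Signed area = Σ/2 = -38.125 (negative ⇒ clockwise traversal).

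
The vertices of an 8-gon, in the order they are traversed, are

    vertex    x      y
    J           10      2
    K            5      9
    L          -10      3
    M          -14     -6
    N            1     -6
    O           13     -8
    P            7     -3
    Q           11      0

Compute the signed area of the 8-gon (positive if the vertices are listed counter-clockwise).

Apply the shoelace (surveyor's) formula: 2A = Σ (x_i·y_{i+1} − x_{i+1}·y_i), indices taken mod 8.
Σ = (80) + (105) + (102) + (90) + (70) + (17) + (33) + (22) = 519
Signed area = Σ/2 = 259.5 (positive ⇒ counter-clockwise traversal).

259.5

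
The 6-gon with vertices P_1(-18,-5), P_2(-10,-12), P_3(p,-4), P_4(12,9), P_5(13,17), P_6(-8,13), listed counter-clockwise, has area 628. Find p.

Write out the shoelace sum; only the two edges meeting at P_3 involve p:
2·Area = [((-10)·(-4) − p·(-12)) + (p·9 − 12·(-4))] + 832
       = 21·p + 920 = 1256
⇒ p = 16.

16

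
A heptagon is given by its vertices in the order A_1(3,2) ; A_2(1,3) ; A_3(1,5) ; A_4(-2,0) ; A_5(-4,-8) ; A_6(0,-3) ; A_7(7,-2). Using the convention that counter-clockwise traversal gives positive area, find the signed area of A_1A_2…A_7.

44

Cross-terms: 7, 2, 10, 16, 12, 21, 20  ⇒  Σ = 88
Signed area = Σ/2 = 44 (positive ⇒ counter-clockwise traversal).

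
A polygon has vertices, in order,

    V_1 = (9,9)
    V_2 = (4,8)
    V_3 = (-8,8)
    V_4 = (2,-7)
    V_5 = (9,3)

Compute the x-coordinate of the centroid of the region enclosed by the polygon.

105/59

Apply the surveyor's formula. First the cross-terms c_i = x_i·y_{i+1} − x_{i+1}·y_i:
  36, 96, 40, 69, 54  ⇒  2A = 295, A = 147.5.
Then Σ (x_i + x_{i+1})·c_i = 1575, so x̄ = 1575 / (6·147.5) = 105/59.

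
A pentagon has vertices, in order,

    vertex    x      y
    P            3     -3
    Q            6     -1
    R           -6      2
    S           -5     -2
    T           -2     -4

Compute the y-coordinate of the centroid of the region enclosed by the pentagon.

-92/77

Apply Gauss's area formula. First the cross-terms c_i = x_i·y_{i+1} − x_{i+1}·y_i:
  15, 6, 22, 16, 18  ⇒  2A = 77, A = 38.5.
Then Σ (y_i + y_{i+1})·c_i = -276, so ȳ = -276 / (6·38.5) = -92/77.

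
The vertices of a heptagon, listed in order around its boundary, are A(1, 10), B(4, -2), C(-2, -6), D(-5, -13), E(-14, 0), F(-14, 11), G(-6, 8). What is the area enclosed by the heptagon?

262

Apply the shoelace formula: 2A = Σ (x_i·y_{i+1} − x_{i+1}·y_i), indices taken mod 7.
Σ = (-42) + (-28) + (-4) + (-182) + (-154) + (-46) + (-68) = -524
Area = |Σ|/2 = 262.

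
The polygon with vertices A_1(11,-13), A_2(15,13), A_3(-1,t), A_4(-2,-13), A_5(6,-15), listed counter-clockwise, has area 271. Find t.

Write out the shoelace sum; only the two edges meeting at A_3 involve t:
2·Area = [(15·t − (-1)·13) + ((-1)·(-13) − (-2)·t)] + 533
       = 17·t + 559 = 542
⇒ t = -1.

-1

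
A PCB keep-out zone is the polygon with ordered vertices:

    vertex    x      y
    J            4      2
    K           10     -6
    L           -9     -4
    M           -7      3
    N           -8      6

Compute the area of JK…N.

Σ = (-44) + (-94) + (-55) + (-18) + (-40) = -251
Area = |Σ|/2 = 125.5.

125.5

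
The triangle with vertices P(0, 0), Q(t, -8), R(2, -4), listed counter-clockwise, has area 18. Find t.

The doubled signed area Σ (x_i y_{i+1} − x_{i+1} y_i) is linear in t.
With t=0 it equals 16; the coefficient of t is -4 (from the two edges through Q).
So -4·t + 16 = 2·18 = 36 ⇒ t = -5.

-5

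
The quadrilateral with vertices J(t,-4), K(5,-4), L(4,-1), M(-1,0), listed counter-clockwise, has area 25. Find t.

-4

The doubled signed area Σ (x_i y_{i+1} − x_{i+1} y_i) is linear in t.
With t=0 it equals 34; the coefficient of t is -4 (from the two edges through J).
So -4·t + 34 = 2·25 = 50 ⇒ t = -4.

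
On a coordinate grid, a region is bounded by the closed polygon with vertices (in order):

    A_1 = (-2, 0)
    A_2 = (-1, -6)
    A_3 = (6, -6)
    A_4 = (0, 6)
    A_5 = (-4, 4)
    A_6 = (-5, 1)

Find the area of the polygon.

Σ = (12) + (42) + (36) + (24) + (16) + (2) = 132
Area = |Σ|/2 = 66.

66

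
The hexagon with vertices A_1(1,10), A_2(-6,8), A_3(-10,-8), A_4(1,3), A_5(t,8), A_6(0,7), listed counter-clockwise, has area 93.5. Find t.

Write out the shoelace sum; only the two edges meeting at A_5 involve t:
2·Area = [(1·8 − t·3) + (t·7 − 0·8)] + 167
       = 4·t + 175 = 187
⇒ t = 3.

3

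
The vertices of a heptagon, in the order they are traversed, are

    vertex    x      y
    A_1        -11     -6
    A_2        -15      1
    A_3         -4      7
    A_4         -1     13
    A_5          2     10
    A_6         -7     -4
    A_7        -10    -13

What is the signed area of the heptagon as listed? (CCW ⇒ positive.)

Apply the shoelace formula: 2A = Σ (x_i·y_{i+1} − x_{i+1}·y_i), indices taken mod 7.
Σ = (-101) + (-101) + (-45) + (-36) + (62) + (51) + (-83) = -253
Signed area = Σ/2 = -126.5 (negative ⇒ clockwise traversal).

-126.5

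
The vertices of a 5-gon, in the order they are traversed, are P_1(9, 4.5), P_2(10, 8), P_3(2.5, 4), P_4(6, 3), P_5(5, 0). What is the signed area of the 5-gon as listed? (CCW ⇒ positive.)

19

Σ = (27) + (20) + (-16.5) + (-15) + (22.5) = 38
Signed area = Σ/2 = 19 (positive ⇒ counter-clockwise traversal).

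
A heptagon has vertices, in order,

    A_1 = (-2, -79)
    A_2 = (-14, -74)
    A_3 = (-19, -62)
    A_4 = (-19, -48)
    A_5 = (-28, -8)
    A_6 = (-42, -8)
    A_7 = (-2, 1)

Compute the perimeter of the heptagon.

216

|A_1A_2| = √((-12)² + (5)²) = √169 = 13
|A_2A_3| = √((-5)² + (12)²) = √169 = 13
|A_3A_4| = √((0)² + (14)²) = √196 = 14
|A_4A_5| = √((-9)² + (40)²) = √1681 = 41
|A_5A_6| = √((-14)² + (0)²) = √196 = 14
|A_6A_7| = √((40)² + (9)²) = √1681 = 41
|A_7A_1| = √((0)² + (-80)²) = √6400 = 80
Perimeter = 13 + 13 + 14 + 41 + 14 + 41 + 80 = 216.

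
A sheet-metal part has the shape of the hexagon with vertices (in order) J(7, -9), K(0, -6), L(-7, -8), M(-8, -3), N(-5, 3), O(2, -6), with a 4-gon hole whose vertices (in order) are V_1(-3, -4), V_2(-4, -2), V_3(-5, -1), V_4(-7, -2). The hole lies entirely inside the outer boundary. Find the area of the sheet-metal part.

Outer boundary:
Σ = (-42) + (-42) + (-43) + (-39) + (24) + (24) = -118
Area = |Σ|/2 = 59.
Hole:
Σ = (-10) + (-6) + (3) + (22) = 9
Area = |Σ|/2 = 4.5.
Net area = 59 − 4.5 = 54.5.

54.5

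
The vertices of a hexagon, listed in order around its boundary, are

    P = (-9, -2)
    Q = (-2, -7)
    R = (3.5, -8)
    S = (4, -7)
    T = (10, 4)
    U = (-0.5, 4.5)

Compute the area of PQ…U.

Apply the shoelace (surveyor's) formula: 2A = Σ (x_i·y_{i+1} − x_{i+1}·y_i), indices taken mod 6.
P→Q: (-9)(-7) − (-2)(-2) = 59
Q→R: (-2)(-8) − (3.5)(-7) = 40.5
R→S: (3.5)(-7) − (4)(-8) = 7.5
S→T: (4)(4) − (10)(-7) = 86
T→U: (10)(4.5) − (-0.5)(4) = 47
U→P: (-0.5)(-2) − (-9)(4.5) = 41.5
Σ = 281.5
Area = |Σ|/2 = 140.75.

140.75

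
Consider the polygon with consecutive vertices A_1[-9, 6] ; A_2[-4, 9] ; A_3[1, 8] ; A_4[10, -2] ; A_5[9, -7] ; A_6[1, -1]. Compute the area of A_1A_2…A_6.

Cross-terms: -57, -41, -82, -52, -2, -3  ⇒  Σ = -237
Area = |Σ|/2 = 118.5.

118.5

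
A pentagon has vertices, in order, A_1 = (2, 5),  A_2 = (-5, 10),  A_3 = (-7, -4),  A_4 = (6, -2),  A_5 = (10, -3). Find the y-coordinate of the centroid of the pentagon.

11/7

Apply the surveyor's formula. First the cross-terms c_i = x_i·y_{i+1} − x_{i+1}·y_i:
  45, 90, 38, 2, 56  ⇒  2A = 231, A = 115.5.
Then Σ (y_i + y_{i+1})·c_i = 1089, so ȳ = 1089 / (6·115.5) = 11/7.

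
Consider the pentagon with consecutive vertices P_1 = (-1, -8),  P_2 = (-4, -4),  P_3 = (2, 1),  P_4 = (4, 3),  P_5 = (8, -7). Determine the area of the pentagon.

72.5

Σ = (-28) + (4) + (2) + (-52) + (-71) = -145
Area = |Σ|/2 = 72.5.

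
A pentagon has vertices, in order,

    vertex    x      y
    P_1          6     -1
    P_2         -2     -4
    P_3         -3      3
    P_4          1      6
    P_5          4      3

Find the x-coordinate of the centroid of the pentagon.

11/12

Apply Gauss's area formula. First the cross-terms c_i = x_i·y_{i+1} − x_{i+1}·y_i:
  -26, -18, -21, -21, -22  ⇒  2A = -108, A = -54.
Then Σ (x_i + x_{i+1})·c_i = -297, so x̄ = -297 / (6·(-54)) = 11/12.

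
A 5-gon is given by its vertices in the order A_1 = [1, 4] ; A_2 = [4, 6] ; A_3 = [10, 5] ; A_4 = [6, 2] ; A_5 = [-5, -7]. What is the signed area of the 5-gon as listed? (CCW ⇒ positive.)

A_1→A_2: (1)(6) − (4)(4) = -10
A_2→A_3: (4)(5) − (10)(6) = -40
A_3→A_4: (10)(2) − (6)(5) = -10
A_4→A_5: (6)(-7) − (-5)(2) = -32
A_5→A_1: (-5)(4) − (1)(-7) = -13
Σ = -105
Signed area = Σ/2 = -52.5 (negative ⇒ clockwise traversal).

-52.5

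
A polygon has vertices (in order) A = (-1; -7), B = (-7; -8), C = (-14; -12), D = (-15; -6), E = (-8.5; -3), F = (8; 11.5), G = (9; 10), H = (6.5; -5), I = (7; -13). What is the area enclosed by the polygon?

244.875

Apply the surveyor's formula: 2A = Σ (x_i·y_{i+1} − x_{i+1}·y_i), indices taken mod 9.
Σ = (-41) + (-28) + (-96) + (-6) + (-73.75) + (-23.5) + (-110) + (-49.5) + (-62) = -489.75
Area = |Σ|/2 = 244.875.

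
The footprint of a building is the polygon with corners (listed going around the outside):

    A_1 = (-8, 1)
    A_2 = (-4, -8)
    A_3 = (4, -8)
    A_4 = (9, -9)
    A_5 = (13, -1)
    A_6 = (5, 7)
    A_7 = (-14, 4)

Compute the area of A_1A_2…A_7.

Apply Gauss's area formula: 2A = Σ (x_i·y_{i+1} − x_{i+1}·y_i), indices taken mod 7.
Σ = (68) + (64) + (36) + (108) + (96) + (118) + (18) = 508
Area = |Σ|/2 = 254.

254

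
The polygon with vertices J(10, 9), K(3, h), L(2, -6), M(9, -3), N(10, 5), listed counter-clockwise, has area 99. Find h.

Write out the shoelace sum; only the two edges meeting at K involve h:
2·Area = [(10·h − 3·9) + (3·(-6) − 2·h)] + 163
       = 8·h + 118 = 198
⇒ h = 10.

10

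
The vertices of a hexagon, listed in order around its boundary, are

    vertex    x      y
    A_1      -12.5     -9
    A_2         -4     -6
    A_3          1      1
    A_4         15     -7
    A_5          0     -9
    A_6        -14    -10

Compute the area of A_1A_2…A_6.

Cross-terms: 39, 2, -22, -135, -126, 1  ⇒  Σ = -241
Area = |Σ|/2 = 120.5.

120.5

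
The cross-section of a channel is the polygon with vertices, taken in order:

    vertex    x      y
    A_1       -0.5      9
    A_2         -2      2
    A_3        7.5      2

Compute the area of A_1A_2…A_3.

33.25

Apply the surveyor's formula: 2A = Σ (x_i·y_{i+1} − x_{i+1}·y_i), indices taken mod 3.
Cross-terms: 17, -19, 68.5  ⇒  Σ = 66.5
Area = |Σ|/2 = 33.25.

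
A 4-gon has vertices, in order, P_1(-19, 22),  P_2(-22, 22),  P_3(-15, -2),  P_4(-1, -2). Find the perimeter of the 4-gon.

|P_1P_2| = √((-3)² + (0)²) = √9 = 3
|P_2P_3| = √((7)² + (-24)²) = √625 = 25
|P_3P_4| = √((14)² + (0)²) = √196 = 14
|P_4P_1| = √((-18)² + (24)²) = √900 = 30
Perimeter = 3 + 25 + 14 + 30 = 72.

72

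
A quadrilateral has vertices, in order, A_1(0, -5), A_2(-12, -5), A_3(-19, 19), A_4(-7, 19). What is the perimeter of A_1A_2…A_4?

74

|A_1A_2| = √((-12)² + (0)²) = √144 = 12
|A_2A_3| = √((-7)² + (24)²) = √625 = 25
|A_3A_4| = √((12)² + (0)²) = √144 = 12
|A_4A_1| = √((7)² + (-24)²) = √625 = 25
Perimeter = 12 + 25 + 12 + 25 = 74.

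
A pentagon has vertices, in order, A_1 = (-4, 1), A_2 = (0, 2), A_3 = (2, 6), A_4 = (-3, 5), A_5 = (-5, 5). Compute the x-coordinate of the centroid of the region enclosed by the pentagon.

Apply Gauss's area formula. First the cross-terms c_i = x_i·y_{i+1} − x_{i+1}·y_i:
  -8, -4, 28, 10, 15  ⇒  2A = 41, A = 20.5.
Then Σ (x_i + x_{i+1})·c_i = -219, so x̄ = -219 / (6·20.5) = -73/41.

-73/41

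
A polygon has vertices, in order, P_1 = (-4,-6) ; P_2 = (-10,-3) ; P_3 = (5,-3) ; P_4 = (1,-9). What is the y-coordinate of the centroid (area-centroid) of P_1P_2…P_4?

-144/29

Apply the shoelace formula. First the cross-terms c_i = x_i·y_{i+1} − x_{i+1}·y_i:
  -48, 45, -42, -42  ⇒  2A = -87, A = -43.5.
Then Σ (y_i + y_{i+1})·c_i = 1296, so ȳ = 1296 / (6·(-43.5)) = -144/29.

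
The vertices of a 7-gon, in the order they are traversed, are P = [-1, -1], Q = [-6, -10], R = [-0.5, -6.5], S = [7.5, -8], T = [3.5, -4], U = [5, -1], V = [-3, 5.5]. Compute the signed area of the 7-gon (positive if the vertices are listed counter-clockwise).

Apply the shoelace formula: 2A = Σ (x_i·y_{i+1} − x_{i+1}·y_i), indices taken mod 7.
Σ = (4) + (34) + (52.75) + (-2) + (16.5) + (24.5) + (8.5) = 138.25
Signed area = Σ/2 = 69.125 (positive ⇒ counter-clockwise traversal).

69.125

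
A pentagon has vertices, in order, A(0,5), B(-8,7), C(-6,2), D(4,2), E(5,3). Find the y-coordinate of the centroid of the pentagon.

Apply the surveyor's formula. First the cross-terms c_i = x_i·y_{i+1} − x_{i+1}·y_i:
  40, 26, -20, 2, 25  ⇒  2A = 73, A = 36.5.
Then Σ (y_i + y_{i+1})·c_i = 844, so ȳ = 844 / (6·36.5) = 844/219.

844/219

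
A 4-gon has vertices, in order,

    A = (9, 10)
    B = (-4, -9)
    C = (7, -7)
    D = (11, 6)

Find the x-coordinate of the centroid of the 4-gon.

Apply Gauss's area formula. First the cross-terms c_i = x_i·y_{i+1} − x_{i+1}·y_i:
  -41, 91, 119, 56  ⇒  2A = 225, A = 112.5.
Then Σ (x_i + x_{i+1})·c_i = 3330, so x̄ = 3330 / (6·112.5) = 74/15.

74/15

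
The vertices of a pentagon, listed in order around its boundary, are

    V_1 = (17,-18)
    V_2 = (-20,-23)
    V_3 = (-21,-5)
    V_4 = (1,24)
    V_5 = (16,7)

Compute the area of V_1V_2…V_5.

V_1→V_2: (17)(-23) − (-20)(-18) = -751
V_2→V_3: (-20)(-5) − (-21)(-23) = -383
V_3→V_4: (-21)(24) − (1)(-5) = -499
V_4→V_5: (1)(7) − (16)(24) = -377
V_5→V_1: (16)(-18) − (17)(7) = -407
Σ = -2417
Area = |Σ|/2 = 1208.5.

1208.5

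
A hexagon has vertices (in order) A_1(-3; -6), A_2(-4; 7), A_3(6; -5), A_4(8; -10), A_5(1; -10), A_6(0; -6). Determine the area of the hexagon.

90.5

Apply the shoelace (surveyor's) formula: 2A = Σ (x_i·y_{i+1} − x_{i+1}·y_i), indices taken mod 6.
Σ = (-45) + (-22) + (-20) + (-70) + (-6) + (-18) = -181
Area = |Σ|/2 = 90.5.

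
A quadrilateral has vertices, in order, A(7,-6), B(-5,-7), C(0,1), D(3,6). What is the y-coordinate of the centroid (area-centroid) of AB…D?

Apply the shoelace formula. First the cross-terms c_i = x_i·y_{i+1} − x_{i+1}·y_i:
  -79, -5, -3, -60  ⇒  2A = -147, A = -73.5.
Then Σ (y_i + y_{i+1})·c_i = 1036, so ȳ = 1036 / (6·(-73.5)) = -148/63.

-148/63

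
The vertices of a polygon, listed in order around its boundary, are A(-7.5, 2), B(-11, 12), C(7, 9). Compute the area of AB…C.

Cross-terms: -68, -183, 81.5  ⇒  Σ = -169.5
Area = |Σ|/2 = 84.75.

84.75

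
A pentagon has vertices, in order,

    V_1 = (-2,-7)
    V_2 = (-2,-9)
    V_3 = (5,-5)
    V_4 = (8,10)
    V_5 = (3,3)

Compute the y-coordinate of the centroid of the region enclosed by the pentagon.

Apply the shoelace formula. First the cross-terms c_i = x_i·y_{i+1} − x_{i+1}·y_i:
  4, 55, 90, -6, -15  ⇒  2A = 128, A = 64.
Then Σ (y_i + y_{i+1})·c_i = -402, so ȳ = -402 / (6·64) = -1.046875.

-1.046875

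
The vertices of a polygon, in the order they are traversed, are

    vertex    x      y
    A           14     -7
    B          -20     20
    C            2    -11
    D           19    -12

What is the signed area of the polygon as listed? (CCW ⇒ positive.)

Apply the shoelace (surveyor's) formula: 2A = Σ (x_i·y_{i+1} − x_{i+1}·y_i), indices taken mod 4.
A→B: (14)(20) − (-20)(-7) = 140
B→C: (-20)(-11) − (2)(20) = 180
C→D: (2)(-12) − (19)(-11) = 185
D→A: (19)(-7) − (14)(-12) = 35
Σ = 540
Signed area = Σ/2 = 270 (positive ⇒ counter-clockwise traversal).

270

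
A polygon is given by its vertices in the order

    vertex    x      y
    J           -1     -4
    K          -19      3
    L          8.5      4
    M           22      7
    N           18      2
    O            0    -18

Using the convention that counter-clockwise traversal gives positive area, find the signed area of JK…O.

Apply the shoelace (surveyor's) formula: 2A = Σ (x_i·y_{i+1} − x_{i+1}·y_i), indices taken mod 6.
Σ = (-79) + (-101.5) + (-28.5) + (-82) + (-324) + (-18) = -633
Signed area = Σ/2 = -316.5 (negative ⇒ clockwise traversal).

-316.5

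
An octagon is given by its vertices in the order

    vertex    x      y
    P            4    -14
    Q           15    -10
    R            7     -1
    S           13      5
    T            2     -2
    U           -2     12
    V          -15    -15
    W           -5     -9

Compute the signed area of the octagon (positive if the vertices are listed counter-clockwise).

Apply the shoelace (surveyor's) formula: 2A = Σ (x_i·y_{i+1} − x_{i+1}·y_i), indices taken mod 8.
Σ = (170) + (55) + (48) + (-36) + (20) + (210) + (60) + (106) = 633
Signed area = Σ/2 = 316.5 (positive ⇒ counter-clockwise traversal).

316.5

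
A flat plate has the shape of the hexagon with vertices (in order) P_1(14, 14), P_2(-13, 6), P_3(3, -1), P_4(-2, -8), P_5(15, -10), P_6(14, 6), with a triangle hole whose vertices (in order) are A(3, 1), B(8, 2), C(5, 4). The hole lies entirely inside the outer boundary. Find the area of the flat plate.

Outer boundary:
P_1→P_2: (14)(6) − (-13)(14) = 266
P_2→P_3: (-13)(-1) − (3)(6) = -5
P_3→P_4: (3)(-8) − (-2)(-1) = -26
P_4→P_5: (-2)(-10) − (15)(-8) = 140
P_5→P_6: (15)(6) − (14)(-10) = 230
P_6→P_1: (14)(14) − (14)(6) = 112
Σ = 717
Area = |Σ|/2 = 358.5.
Hole:
Σ = (-2) + (22) + (-7) = 13
Area = |Σ|/2 = 6.5.
Net area = 358.5 − 6.5 = 352.

352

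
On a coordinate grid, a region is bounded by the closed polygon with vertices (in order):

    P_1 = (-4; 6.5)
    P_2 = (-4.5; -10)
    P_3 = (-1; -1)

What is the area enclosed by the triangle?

Apply the surveyor's formula: 2A = Σ (x_i·y_{i+1} − x_{i+1}·y_i), indices taken mod 3.
P_1→P_2: (-4)(-10) − (-4.5)(6.5) = 69.25
P_2→P_3: (-4.5)(-1) − (-1)(-10) = -5.5
P_3→P_1: (-1)(6.5) − (-4)(-1) = -10.5
Σ = 53.25
Area = |Σ|/2 = 26.625.

26.625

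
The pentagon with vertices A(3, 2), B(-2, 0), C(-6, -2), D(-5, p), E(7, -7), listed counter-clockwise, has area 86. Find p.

-8

The doubled signed area Σ (x_i y_{i+1} − x_{i+1} y_i) is linear in p.
With p=0 it equals 68; the coefficient of p is -13 (from the two edges through D).
So -13·p + 68 = 2·86 = 172 ⇒ p = -8.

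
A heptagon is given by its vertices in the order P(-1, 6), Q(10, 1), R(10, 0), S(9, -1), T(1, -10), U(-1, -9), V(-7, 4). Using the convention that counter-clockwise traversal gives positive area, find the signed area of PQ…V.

Apply Gauss's area formula: 2A = Σ (x_i·y_{i+1} − x_{i+1}·y_i), indices taken mod 7.
Σ = (-61) + (-10) + (-10) + (-89) + (-19) + (-67) + (-38) = -294
Signed area = Σ/2 = -147 (negative ⇒ clockwise traversal).

-147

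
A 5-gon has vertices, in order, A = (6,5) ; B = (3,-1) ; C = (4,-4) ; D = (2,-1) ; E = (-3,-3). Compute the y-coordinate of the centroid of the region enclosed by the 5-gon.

22/93

Apply Gauss's area formula. First the cross-terms c_i = x_i·y_{i+1} − x_{i+1}·y_i:
  -21, -8, 4, -9, 3  ⇒  2A = -31, A = -15.5.
Then Σ (y_i + y_{i+1})·c_i = -22, so ȳ = -22 / (6·(-15.5)) = 22/93.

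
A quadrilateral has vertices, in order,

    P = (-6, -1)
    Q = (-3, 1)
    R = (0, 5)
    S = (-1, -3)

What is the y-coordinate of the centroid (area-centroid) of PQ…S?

1/9

Apply the surveyor's formula. First the cross-terms c_i = x_i·y_{i+1} − x_{i+1}·y_i:
  -9, -15, 5, -17  ⇒  2A = -36, A = -18.
Then Σ (y_i + y_{i+1})·c_i = -12, so ȳ = -12 / (6·(-18)) = 1/9.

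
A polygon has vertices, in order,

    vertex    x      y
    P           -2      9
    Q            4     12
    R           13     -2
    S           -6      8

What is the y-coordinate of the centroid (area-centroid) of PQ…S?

Apply the shoelace formula. First the cross-terms c_i = x_i·y_{i+1} − x_{i+1}·y_i:
  -60, -164, 92, -38  ⇒  2A = -170, A = -85.
Then Σ (y_i + y_{i+1})·c_i = -2994, so ȳ = -2994 / (6·(-85)) = 499/85.

499/85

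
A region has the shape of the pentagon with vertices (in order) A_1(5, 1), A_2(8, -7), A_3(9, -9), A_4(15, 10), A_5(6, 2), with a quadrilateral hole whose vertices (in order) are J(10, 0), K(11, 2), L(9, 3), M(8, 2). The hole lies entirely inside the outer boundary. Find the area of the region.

Outer boundary:
Apply Gauss's area formula: 2A = Σ (x_i·y_{i+1} − x_{i+1}·y_i), indices taken mod 5.
Σ = (-43) + (-9) + (225) + (-30) + (-4) = 139
Area = |Σ|/2 = 69.5.
Hole:
Apply Gauss's area formula: 2A = Σ (x_i·y_{i+1} − x_{i+1}·y_i), indices taken mod 4.
Σ = (20) + (15) + (-6) + (-20) = 9
Area = |Σ|/2 = 4.5.
Net area = 69.5 − 4.5 = 65.

65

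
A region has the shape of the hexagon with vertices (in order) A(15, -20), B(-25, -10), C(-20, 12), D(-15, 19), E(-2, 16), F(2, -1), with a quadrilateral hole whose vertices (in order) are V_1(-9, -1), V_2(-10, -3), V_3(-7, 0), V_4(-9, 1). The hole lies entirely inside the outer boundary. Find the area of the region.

800

Outer boundary:
Apply the surveyor's formula: 2A = Σ (x_i·y_{i+1} − x_{i+1}·y_i), indices taken mod 6.
Σ = (-650) + (-500) + (-200) + (-202) + (-30) + (-25) = -1607
Area = |Σ|/2 = 803.5.
Hole:
Apply the surveyor's formula: 2A = Σ (x_i·y_{i+1} − x_{i+1}·y_i), indices taken mod 4.
Σ = (17) + (-21) + (-7) + (18) = 7
Area = |Σ|/2 = 3.5.
Net area = 803.5 − 3.5 = 800.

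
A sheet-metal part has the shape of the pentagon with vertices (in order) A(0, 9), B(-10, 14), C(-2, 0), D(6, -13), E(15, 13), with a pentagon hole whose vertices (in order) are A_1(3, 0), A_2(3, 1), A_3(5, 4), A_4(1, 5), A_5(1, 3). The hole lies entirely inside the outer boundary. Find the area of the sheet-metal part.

266

Outer boundary:
Apply Gauss's area formula: 2A = Σ (x_i·y_{i+1} − x_{i+1}·y_i), indices taken mod 5.
Σ = (90) + (28) + (26) + (273) + (135) = 552
Area = |Σ|/2 = 276.
Hole:
Cross-terms: 3, 7, 21, -2, -9  ⇒  Σ = 20
Area = |Σ|/2 = 10.
Net area = 276 − 10 = 266.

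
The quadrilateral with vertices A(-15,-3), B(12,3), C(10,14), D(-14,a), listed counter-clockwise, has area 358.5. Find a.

14

The doubled signed area Σ (x_i y_{i+1} − x_{i+1} y_i) is linear in a.
With a=0 it equals 367; the coefficient of a is 25 (from the two edges through D).
So 25·a + 367 = 2·358.5 = 717 ⇒ a = 14.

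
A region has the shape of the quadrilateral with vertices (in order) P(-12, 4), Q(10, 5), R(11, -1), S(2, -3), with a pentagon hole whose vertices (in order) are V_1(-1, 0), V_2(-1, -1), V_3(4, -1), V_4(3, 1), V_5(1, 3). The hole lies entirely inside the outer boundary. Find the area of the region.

Outer boundary:
Apply the shoelace formula: 2A = Σ (x_i·y_{i+1} − x_{i+1}·y_i), indices taken mod 4.
P→Q: (-12)(5) − (10)(4) = -100
Q→R: (10)(-1) − (11)(5) = -65
R→S: (11)(-3) − (2)(-1) = -31
S→P: (2)(4) − (-12)(-3) = -28
Σ = -224
Area = |Σ|/2 = 112.
Hole:
Apply the surveyor's formula: 2A = Σ (x_i·y_{i+1} − x_{i+1}·y_i), indices taken mod 5.
Σ = (1) + (5) + (7) + (8) + (3) = 24
Area = |Σ|/2 = 12.
Net area = 112 − 12 = 100.

100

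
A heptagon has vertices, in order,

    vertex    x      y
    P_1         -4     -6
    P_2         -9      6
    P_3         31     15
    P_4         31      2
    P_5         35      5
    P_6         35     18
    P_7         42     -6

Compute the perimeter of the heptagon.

156

|P_1P_2| = √((-5)² + (12)²) = √169 = 13
|P_2P_3| = √((40)² + (9)²) = √1681 = 41
|P_3P_4| = √((0)² + (-13)²) = √169 = 13
|P_4P_5| = √((4)² + (3)²) = √25 = 5
|P_5P_6| = √((0)² + (13)²) = √169 = 13
|P_6P_7| = √((7)² + (-24)²) = √625 = 25
|P_7P_1| = √((-46)² + (0)²) = √2116 = 46
Perimeter = 13 + 41 + 13 + 5 + 13 + 25 + 46 = 156.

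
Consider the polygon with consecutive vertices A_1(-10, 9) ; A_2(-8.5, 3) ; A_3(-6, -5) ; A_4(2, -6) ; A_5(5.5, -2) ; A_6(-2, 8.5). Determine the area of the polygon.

Apply the shoelace (surveyor's) formula: 2A = Σ (x_i·y_{i+1} − x_{i+1}·y_i), indices taken mod 6.
Σ = (46.5) + (60.5) + (46) + (29) + (42.75) + (67) = 291.75
Area = |Σ|/2 = 145.875.

145.875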